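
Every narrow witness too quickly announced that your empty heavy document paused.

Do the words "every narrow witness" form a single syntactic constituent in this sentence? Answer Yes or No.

"every narrow witness" is exactly the noun phrase [NP every narrow witness], a complete constituent.

Yes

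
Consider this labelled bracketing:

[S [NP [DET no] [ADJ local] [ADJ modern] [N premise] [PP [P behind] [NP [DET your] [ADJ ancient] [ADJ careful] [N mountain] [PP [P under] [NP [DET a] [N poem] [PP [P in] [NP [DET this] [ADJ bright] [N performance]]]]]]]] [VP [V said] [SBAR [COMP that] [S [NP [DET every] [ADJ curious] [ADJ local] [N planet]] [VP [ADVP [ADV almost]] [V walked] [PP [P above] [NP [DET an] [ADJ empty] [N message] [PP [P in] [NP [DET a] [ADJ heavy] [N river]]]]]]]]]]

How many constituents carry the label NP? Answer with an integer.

The NP constituents are: [NP no local modern premise behind your ancient careful mountain under a poem in this bright performance]; [NP your ancient careful mountain under a poem in this bright performance]; [NP a poem in this bright performance]; [NP this bright performance]; [NP every curious local planet]; [NP an empty message in a heavy river] …. Total: 7.

7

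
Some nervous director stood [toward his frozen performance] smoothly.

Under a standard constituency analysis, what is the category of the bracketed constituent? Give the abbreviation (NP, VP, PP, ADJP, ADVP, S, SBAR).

PP

The bracketed span "toward his frozen performance" is headed by "toward", making it a prepositional phrase (PP).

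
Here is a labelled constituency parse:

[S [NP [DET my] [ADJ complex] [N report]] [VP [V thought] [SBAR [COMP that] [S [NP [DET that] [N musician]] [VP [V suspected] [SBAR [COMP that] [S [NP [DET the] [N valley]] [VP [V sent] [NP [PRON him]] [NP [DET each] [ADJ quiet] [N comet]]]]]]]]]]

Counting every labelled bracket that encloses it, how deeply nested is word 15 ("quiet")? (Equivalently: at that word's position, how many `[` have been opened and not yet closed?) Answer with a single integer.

Counting open brackets not yet closed at "quiet": [S [VP [SBAR [S [VP [SBAR [S [VP [NP [ADJ = 10.

10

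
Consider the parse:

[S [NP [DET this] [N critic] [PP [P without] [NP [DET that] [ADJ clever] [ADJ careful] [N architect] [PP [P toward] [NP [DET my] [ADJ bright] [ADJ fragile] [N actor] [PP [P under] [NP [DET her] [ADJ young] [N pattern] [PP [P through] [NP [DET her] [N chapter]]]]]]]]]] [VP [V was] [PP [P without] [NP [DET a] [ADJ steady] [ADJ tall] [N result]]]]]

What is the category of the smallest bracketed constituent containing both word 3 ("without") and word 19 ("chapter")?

PP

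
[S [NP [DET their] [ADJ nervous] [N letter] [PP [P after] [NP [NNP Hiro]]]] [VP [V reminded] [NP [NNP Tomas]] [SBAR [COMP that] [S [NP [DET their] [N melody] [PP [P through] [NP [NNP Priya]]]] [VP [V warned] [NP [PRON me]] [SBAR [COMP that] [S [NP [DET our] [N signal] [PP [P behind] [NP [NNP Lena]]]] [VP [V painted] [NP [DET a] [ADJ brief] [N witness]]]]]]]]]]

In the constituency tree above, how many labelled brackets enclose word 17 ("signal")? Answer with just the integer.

9

Counting open brackets not yet closed at "signal": [S [VP [SBAR [S [VP [SBAR [S [NP [N = 9.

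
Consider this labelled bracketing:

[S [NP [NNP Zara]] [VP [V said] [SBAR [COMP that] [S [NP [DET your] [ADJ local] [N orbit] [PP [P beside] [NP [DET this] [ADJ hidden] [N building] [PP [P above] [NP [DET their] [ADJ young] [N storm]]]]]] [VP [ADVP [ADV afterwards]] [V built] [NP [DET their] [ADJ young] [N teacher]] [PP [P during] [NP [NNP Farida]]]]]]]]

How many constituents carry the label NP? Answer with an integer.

The NP constituents are: [NP Zara]; [NP your local orbit beside this hidden building above their young storm]; [NP this hidden building above their young storm]; [NP their young storm]; [NP their young teacher]; [NP Farida]. Total: 6.

6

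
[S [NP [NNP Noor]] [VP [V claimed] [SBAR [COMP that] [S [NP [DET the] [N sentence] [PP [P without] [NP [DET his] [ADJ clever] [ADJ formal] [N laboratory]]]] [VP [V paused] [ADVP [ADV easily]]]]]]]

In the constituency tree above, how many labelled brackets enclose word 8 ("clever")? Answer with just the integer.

8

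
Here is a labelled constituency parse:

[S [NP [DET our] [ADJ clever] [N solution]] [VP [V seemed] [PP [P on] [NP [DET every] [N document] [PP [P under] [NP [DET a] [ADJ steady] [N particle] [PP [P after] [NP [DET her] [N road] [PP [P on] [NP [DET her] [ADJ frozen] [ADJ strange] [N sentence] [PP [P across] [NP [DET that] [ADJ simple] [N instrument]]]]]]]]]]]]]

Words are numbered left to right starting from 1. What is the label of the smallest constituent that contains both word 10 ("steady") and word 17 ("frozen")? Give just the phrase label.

NP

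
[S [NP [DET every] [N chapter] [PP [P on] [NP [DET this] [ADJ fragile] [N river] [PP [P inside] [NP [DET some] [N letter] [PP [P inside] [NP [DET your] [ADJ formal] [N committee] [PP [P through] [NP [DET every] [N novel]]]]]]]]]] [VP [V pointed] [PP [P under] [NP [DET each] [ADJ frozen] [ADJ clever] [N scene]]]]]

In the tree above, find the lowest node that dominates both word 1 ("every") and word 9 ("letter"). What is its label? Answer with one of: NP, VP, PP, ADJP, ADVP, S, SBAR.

Both words fall inside [NP every chapter on this fragile river inside some letter inside your formal committee through every novel] (words 1–16), and no smaller constituent contains them both. Label: NP.

NP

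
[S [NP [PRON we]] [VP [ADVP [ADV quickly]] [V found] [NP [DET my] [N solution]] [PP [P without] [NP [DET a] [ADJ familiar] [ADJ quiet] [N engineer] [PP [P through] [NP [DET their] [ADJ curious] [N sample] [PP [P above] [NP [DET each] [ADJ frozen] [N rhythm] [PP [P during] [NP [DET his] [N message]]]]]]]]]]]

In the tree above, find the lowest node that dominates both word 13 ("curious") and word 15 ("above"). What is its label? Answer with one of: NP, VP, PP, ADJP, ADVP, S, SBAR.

Both words fall inside [NP their curious sample above each frozen rhythm during his message] (words 12–21), and no smaller constituent contains them both. Label: NP.

NP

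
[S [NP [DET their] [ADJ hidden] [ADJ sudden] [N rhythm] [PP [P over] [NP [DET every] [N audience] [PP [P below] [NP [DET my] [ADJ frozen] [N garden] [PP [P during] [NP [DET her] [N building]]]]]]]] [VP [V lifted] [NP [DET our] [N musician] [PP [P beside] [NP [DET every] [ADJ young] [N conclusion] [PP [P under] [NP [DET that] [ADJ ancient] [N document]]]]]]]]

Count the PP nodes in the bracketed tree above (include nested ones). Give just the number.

5

The PP constituents are: [PP over every audience below my frozen garden during her building]; [PP below my frozen garden during her building]; [PP during her building]; [PP beside every young conclusion under that ancient document]; [PP under that ancient document]. Total: 5.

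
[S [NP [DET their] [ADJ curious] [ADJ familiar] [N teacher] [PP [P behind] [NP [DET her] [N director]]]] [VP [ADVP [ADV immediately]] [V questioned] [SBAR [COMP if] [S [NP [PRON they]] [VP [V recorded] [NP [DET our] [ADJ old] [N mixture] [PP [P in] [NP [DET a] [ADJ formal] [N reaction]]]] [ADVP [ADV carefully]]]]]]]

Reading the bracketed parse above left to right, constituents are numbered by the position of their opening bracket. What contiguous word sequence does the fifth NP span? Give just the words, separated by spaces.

The NP opening brackets appear, in order, over: "their curious familiar teacher behind her director"; "her director"; "they"; "our old mixture in a formal reaction"; "a formal reaction". The fifth one spans "a formal reaction".

a formal reaction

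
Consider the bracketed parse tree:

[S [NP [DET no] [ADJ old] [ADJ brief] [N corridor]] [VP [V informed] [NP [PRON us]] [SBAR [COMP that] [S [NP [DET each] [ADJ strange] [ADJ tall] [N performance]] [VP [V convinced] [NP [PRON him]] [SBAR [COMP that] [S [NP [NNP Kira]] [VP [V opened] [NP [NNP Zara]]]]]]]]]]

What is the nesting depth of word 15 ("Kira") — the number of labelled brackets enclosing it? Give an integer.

9

The word sits inside NNP, which is inside NP, inside S, inside SBAR, inside VP, inside S, inside SBAR, inside VP, inside S — 9 brackets in all.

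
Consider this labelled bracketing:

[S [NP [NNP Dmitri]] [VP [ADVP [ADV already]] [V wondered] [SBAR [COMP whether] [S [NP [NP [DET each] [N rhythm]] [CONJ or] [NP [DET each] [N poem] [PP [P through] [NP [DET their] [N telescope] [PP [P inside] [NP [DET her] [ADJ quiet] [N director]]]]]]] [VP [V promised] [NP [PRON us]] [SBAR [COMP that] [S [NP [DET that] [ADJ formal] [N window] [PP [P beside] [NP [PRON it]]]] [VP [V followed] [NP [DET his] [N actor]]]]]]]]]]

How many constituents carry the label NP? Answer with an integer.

10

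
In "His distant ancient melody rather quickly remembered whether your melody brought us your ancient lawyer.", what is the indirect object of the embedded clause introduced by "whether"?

"brought" heads the VP of the embedded clause introduced by "whether", and "us" is its indirect object.

us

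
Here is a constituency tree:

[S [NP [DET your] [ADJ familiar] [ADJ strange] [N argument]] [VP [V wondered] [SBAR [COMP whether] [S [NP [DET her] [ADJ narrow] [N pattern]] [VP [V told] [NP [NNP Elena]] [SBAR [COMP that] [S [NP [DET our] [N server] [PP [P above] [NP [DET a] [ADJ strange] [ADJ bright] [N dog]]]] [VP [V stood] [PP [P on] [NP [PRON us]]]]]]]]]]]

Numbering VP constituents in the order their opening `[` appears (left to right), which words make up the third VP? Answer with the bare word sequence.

stood on us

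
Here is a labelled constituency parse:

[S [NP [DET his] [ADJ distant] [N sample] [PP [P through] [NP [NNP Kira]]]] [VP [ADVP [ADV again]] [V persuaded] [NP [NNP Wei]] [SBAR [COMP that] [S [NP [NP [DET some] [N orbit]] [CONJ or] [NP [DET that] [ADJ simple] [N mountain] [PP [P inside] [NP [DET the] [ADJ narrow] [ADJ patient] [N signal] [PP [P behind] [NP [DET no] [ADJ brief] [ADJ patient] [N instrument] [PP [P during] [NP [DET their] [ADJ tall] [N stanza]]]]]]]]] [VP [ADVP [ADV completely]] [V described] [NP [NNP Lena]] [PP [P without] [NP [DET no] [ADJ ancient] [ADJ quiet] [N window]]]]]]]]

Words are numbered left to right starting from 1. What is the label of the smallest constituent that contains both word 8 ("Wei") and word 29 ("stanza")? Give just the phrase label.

Word 8 lies under S → VP → NP → NNP; word 29 lies under S → VP → SBAR → S → NP → NP → PP → NP → PP → NP → PP → NP → N. The lowest shared node is the VP.

VP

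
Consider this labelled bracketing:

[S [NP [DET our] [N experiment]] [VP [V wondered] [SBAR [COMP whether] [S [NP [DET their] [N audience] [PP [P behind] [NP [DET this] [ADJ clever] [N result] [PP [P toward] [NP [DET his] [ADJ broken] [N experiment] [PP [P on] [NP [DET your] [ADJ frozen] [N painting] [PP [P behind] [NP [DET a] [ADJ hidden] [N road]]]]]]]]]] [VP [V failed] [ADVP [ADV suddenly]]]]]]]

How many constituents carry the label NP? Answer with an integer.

The NP constituents are: [NP our experiment]; [NP their audience behind this clever result toward his broken experiment on your frozen painting behind a hidden road]; [NP this clever result toward his broken experiment on your frozen painting behind a hidden road]; [NP his broken experiment on your frozen painting behind a hidden road]; [NP your frozen painting behind a hidden road]; [NP a hidden road]. Total: 6.

6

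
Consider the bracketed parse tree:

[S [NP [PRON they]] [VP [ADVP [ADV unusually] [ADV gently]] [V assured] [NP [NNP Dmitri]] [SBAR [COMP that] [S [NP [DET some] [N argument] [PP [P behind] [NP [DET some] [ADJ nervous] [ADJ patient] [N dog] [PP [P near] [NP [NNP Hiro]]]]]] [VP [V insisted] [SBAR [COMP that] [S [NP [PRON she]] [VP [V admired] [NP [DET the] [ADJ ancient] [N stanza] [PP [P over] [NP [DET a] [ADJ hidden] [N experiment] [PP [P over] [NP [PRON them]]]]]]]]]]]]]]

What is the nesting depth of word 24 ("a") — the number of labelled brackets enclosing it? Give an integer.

Path from the root down to the word: S → VP → SBAR → S → VP → SBAR → S → VP → NP → PP → NP → DET. That is 12 enclosing brackets.

12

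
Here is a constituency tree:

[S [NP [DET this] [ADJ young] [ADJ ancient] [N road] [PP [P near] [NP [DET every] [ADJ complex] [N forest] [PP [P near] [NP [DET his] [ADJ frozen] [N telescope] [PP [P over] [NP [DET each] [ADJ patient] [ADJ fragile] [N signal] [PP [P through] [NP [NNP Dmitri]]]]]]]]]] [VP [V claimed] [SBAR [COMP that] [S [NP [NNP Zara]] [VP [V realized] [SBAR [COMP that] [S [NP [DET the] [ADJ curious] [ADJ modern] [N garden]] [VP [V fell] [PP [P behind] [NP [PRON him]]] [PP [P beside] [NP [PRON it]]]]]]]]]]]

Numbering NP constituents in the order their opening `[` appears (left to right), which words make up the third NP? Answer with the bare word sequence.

his frozen telescope over each patient fragile signal through Dmitri

The NP opening brackets appear, in order, over: "this young ancient road near every complex forest near his frozen telescope over each patient fragile signal through Dmitri"; "every complex forest near his frozen telescope over each patient fragile signal through Dmitri"; "his frozen telescope over each patient fragile signal through Dmitri"; "each patient fragile signal through Dmitri"; "Dmitri"; "Zara"; "the curious modern garden"; "him"; "it". The third one spans "his frozen telescope over each patient fragile signal through Dmitri".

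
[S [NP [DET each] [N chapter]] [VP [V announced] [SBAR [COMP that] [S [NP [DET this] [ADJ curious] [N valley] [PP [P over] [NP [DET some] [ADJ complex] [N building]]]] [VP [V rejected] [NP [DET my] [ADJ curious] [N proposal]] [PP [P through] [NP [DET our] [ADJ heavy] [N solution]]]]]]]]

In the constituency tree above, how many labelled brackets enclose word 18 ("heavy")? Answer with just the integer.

Counting open brackets not yet closed at "heavy": [S [VP [SBAR [S [VP [PP [NP [ADJ = 8.

8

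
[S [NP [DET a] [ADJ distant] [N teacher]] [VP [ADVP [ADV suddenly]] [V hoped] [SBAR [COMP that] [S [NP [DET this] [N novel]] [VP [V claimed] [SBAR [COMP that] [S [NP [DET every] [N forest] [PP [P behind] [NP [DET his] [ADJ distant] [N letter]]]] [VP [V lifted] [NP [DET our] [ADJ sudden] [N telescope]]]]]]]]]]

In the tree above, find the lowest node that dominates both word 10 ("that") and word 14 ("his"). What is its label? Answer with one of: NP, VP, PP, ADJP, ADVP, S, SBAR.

SBAR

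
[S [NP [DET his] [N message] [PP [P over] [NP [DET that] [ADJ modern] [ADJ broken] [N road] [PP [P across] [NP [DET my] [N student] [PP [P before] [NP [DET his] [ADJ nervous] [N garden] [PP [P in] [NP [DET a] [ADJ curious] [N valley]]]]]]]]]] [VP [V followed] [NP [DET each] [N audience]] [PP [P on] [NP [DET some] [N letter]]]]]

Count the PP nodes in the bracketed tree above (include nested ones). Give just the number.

5

Listing each PP by its span: [PP over that modern broken road across my student before his nervous garden in a curious valley]; [PP across my student before his nervous garden in a curious valley]; [PP before his nervous garden in a curious valley]; [PP in a curious valley]; [PP on some letter] — that makes 5.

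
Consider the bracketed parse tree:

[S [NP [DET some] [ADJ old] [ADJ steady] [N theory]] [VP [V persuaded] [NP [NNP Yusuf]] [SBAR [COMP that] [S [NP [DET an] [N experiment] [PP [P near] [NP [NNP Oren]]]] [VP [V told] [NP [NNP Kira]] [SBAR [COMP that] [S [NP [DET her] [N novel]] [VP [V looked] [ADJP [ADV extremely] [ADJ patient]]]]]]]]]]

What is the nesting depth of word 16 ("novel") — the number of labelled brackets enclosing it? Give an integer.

9

The word sits inside N, which is inside NP, inside S, inside SBAR, inside VP, inside S, inside SBAR, inside VP, inside S — 9 brackets in all.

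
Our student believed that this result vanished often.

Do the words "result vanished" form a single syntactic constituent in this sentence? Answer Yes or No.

The sequence begins inside the noun phrase "this result" and ends inside the verb phrase "vanished often"; it crosses a phrase boundary, so no single node in the tree spans exactly those words.

No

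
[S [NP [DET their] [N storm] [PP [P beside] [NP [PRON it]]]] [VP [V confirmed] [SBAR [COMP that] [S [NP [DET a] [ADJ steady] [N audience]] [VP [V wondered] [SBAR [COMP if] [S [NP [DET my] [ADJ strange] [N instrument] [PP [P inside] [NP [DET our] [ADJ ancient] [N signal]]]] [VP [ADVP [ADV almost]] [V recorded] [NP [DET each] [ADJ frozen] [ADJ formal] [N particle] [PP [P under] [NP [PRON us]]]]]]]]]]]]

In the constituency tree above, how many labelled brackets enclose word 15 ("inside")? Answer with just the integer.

10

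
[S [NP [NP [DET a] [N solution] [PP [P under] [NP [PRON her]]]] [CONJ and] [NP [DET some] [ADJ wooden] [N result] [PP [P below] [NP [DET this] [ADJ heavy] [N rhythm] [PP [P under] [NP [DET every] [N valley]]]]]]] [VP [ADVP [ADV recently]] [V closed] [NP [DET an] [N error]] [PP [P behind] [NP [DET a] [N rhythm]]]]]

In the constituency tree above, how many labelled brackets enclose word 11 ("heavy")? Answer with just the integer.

6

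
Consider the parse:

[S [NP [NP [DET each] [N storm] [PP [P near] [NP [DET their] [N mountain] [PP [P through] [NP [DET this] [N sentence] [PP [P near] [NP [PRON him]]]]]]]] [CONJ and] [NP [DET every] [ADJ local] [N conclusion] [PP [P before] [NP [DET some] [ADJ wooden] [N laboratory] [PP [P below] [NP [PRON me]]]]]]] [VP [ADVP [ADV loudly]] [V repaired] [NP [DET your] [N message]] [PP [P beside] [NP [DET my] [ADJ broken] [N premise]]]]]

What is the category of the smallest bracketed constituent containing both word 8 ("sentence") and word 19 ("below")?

NP

Both words fall inside [NP each storm near their mountain through this sentence near him and every local conclusion before some wooden laboratory below me] (words 1–20), and no smaller constituent contains them both. Label: NP.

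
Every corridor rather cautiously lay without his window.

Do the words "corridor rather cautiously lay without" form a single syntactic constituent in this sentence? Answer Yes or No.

No

The sequence begins inside the noun phrase "every corridor" and ends inside the verb phrase "rather cautiously lay without his window"; it crosses a phrase boundary, so no single node in the tree spans exactly those words.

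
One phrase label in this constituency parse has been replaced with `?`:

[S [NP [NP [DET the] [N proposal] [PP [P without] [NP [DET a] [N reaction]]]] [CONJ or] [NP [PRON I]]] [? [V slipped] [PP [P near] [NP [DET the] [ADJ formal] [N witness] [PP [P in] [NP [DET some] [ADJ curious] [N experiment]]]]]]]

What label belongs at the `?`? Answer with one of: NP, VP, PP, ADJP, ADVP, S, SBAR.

VP

A constituent whose immediate children are V 'slipped', PP is a verb phrase: VP.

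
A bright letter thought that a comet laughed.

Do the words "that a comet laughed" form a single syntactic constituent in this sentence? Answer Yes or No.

Yes

The sequence corresponds to a single SBAR node — the subordinate clause "that a comet laughed".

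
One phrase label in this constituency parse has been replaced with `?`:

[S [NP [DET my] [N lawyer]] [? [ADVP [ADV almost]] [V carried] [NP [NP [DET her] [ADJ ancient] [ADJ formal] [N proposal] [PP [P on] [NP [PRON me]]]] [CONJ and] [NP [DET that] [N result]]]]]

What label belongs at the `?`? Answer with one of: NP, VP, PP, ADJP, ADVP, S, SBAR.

VP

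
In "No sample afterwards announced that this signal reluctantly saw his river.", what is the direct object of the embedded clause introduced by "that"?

Within the embedded clause introduced by "that", the direct object of "saw" is "his river".

his river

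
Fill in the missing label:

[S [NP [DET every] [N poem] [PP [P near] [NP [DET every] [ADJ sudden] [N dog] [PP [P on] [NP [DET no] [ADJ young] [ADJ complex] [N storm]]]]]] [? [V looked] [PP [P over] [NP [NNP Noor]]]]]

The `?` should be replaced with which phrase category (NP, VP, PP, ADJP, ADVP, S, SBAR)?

VP

Looking at what the `?` directly dominates — V 'looked', PP — this is a verb phrase (VP).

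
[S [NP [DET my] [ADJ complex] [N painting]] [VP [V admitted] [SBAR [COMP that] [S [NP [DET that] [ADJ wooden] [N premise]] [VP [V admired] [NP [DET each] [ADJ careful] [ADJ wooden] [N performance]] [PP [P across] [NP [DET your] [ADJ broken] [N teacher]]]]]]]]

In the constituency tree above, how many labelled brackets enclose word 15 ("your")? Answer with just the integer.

Counting open brackets not yet closed at "your": [S [VP [SBAR [S [VP [PP [NP [DET = 8.

8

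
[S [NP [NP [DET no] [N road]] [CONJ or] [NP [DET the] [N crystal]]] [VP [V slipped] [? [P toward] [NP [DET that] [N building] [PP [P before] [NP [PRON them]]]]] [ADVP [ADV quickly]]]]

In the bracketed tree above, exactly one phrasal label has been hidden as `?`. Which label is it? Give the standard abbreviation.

The `?` node immediately contains: P 'toward', NP. That is the internal structure of a prepositional phrase, so the label is PP.

PP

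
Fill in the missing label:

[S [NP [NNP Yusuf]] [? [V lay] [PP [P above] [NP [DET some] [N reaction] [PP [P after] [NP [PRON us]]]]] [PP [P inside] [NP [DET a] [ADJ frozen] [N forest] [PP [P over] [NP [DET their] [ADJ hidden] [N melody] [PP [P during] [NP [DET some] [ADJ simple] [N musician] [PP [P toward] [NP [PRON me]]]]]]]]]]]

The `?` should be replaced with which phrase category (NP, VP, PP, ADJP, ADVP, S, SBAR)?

VP

Looking at what the `?` directly dominates — V 'lay', PP, PP — this is a verb phrase (VP).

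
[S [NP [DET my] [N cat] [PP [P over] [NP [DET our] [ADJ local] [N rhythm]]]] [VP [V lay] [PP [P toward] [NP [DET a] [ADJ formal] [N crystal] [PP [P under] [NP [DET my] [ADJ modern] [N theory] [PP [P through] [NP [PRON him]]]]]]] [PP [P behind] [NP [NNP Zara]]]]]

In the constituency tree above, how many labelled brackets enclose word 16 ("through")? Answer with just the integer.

8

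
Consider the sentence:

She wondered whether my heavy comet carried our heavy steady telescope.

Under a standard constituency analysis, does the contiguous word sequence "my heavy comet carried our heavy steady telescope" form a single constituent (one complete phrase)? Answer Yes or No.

These words form the whole clause headed by "carried", so yes — one constituent.

Yes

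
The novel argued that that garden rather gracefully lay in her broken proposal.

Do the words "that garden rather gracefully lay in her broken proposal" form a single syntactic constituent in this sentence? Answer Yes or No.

"that garden rather gracefully lay in her broken proposal" is exactly the clause [S that garden rather gracefully lay in her broken proposal], a complete constituent.

Yes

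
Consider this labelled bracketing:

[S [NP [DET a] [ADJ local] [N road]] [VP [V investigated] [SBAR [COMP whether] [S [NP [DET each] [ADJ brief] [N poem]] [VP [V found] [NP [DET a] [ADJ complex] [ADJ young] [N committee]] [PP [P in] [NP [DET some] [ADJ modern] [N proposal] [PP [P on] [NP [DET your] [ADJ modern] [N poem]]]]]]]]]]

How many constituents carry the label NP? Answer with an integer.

The NP constituents are: [NP a local road]; [NP each brief poem]; [NP a complex young committee]; [NP some modern proposal on your modern poem]; [NP your modern poem]. Total: 5.

5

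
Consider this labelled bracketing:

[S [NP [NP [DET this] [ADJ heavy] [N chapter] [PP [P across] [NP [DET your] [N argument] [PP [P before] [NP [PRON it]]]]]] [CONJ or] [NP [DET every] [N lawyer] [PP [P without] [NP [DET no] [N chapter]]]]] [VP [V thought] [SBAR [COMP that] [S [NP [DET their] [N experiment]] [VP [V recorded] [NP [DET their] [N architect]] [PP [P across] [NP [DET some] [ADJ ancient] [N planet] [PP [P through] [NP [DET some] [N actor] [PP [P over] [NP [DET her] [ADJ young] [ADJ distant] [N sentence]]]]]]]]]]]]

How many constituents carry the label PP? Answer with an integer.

6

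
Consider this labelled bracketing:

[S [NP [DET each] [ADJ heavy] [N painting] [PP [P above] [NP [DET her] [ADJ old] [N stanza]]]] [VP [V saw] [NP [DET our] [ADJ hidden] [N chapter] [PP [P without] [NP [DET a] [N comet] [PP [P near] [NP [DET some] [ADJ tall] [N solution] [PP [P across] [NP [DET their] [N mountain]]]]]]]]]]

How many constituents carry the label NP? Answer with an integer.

6

Listing each NP by its span: [NP each heavy painting above her old stanza]; [NP her old stanza]; [NP our hidden chapter without a comet near some tall solution across their mountain]; [NP a comet near some tall solution across their mountain]; [NP some tall solution across their mountain]; [NP their mountain] — that makes 6.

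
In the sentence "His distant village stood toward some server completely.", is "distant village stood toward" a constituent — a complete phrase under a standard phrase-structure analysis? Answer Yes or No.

No

"distant" belongs to the noun phrase "his distant village" while "toward" belongs to the verb phrase "stood toward some server completely"; a span that runs across that boundary is not a single phrase.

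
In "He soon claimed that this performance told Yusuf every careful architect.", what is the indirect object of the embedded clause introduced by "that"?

Yusuf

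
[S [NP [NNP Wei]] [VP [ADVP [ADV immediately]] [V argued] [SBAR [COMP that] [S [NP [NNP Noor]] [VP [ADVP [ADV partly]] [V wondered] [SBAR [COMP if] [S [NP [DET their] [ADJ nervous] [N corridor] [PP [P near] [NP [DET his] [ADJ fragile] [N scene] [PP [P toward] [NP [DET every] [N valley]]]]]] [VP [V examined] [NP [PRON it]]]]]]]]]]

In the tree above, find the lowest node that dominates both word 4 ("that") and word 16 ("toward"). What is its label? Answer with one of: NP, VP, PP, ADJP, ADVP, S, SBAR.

SBAR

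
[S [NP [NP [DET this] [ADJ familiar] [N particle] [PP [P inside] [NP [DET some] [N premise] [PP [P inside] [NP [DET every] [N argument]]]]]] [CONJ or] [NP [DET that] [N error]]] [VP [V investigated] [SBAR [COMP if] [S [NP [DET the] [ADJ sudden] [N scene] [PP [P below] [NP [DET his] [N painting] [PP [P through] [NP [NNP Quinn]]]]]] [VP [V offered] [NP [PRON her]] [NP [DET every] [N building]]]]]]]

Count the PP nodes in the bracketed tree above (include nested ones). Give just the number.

The PP constituents are: [PP inside some premise inside every argument]; [PP inside every argument]; [PP below his painting through Quinn]; [PP through Quinn]. Total: 4.

4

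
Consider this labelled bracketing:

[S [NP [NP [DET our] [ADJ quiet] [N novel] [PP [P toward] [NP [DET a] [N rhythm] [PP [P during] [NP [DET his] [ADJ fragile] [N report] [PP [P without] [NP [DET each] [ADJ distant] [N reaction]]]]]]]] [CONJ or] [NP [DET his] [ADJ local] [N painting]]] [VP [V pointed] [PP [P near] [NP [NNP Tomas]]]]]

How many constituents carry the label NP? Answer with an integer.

The NP constituents are: [NP our quiet novel toward a rhythm during his fragile report without each distant reaction or his local painting]; [NP our quiet novel toward a rhythm during his fragile report without each distant reaction]; [NP a rhythm during his fragile report without each distant reaction]; [NP his fragile report without each distant reaction]; [NP each distant reaction]; [NP his local painting] …. Total: 7.

7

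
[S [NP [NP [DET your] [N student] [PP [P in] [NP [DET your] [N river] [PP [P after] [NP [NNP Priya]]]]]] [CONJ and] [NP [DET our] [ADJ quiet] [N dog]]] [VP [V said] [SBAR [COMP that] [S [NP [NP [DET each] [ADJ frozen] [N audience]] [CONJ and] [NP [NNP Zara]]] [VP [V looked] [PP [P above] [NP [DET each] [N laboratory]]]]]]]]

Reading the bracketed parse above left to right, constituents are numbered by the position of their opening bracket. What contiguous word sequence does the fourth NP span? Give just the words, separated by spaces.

In left-to-right order the NP constituents are "your student in your river after Priya and our quiet dog"; "your student in your river after Priya"; "your river after Priya"; "Priya"; "our quiet dog"; "each frozen audience and Zara"; "each frozen audience"; "Zara"; "each laboratory". Number 4 is "Priya".

Priya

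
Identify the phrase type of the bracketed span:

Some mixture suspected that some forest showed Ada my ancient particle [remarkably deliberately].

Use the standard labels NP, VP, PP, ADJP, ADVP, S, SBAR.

The bracketed span "remarkably deliberately" is headed by "deliberately", making it an adverb phrase (ADVP).

ADVP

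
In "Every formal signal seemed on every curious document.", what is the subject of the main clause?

every formal signal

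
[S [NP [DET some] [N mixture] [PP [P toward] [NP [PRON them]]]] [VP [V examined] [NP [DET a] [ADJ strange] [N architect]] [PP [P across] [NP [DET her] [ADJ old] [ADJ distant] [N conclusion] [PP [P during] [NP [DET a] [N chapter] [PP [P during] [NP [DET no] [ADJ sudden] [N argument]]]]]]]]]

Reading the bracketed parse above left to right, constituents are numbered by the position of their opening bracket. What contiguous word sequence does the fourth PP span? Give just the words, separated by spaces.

during no sudden argument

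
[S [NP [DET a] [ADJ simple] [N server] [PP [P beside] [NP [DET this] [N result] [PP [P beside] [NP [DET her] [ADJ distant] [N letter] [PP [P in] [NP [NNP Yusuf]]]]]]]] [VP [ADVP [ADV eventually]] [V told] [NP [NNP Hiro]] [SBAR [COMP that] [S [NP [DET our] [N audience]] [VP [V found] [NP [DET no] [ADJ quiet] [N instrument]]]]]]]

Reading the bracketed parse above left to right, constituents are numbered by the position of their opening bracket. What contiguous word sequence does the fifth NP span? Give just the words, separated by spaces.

In left-to-right order the NP constituents are "a simple server beside this result beside her distant letter in Yusuf"; "this result beside her distant letter in Yusuf"; "her distant letter in Yusuf"; "Yusuf"; "Hiro"; "our audience"; "no quiet instrument". Number 5 is "Hiro".

Hiro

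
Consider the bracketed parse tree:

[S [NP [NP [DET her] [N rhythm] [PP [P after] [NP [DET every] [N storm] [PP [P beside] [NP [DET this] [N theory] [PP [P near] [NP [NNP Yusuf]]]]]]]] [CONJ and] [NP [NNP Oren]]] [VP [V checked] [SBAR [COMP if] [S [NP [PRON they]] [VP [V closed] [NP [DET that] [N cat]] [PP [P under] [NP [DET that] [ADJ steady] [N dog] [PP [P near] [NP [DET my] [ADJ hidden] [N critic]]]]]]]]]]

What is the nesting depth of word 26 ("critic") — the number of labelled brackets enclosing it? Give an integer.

Counting open brackets not yet closed at "critic": [S [VP [SBAR [S [VP [PP [NP [PP [NP [N = 10.

10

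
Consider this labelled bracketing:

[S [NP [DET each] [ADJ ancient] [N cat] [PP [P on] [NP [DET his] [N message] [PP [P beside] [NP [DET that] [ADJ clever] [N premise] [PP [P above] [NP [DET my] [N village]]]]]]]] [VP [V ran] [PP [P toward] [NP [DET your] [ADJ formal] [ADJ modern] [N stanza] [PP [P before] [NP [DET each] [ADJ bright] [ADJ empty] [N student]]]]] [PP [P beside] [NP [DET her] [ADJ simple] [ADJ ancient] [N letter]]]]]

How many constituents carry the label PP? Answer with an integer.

6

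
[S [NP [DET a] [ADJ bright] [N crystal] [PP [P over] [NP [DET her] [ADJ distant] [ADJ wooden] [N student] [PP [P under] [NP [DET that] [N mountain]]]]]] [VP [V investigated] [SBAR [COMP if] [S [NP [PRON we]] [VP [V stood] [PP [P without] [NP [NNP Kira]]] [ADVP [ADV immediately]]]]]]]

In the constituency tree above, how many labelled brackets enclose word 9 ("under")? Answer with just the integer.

6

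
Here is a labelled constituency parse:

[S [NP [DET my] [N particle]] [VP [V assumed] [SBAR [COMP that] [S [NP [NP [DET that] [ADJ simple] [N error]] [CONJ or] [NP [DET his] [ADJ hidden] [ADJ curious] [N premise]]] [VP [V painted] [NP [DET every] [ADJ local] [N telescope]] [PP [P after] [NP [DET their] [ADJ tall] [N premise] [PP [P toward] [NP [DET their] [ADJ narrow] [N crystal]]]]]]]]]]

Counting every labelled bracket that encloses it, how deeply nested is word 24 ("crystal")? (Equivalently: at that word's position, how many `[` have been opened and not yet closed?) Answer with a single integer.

Counting open brackets not yet closed at "crystal": [S [VP [SBAR [S [VP [PP [NP [PP [NP [N = 10.

10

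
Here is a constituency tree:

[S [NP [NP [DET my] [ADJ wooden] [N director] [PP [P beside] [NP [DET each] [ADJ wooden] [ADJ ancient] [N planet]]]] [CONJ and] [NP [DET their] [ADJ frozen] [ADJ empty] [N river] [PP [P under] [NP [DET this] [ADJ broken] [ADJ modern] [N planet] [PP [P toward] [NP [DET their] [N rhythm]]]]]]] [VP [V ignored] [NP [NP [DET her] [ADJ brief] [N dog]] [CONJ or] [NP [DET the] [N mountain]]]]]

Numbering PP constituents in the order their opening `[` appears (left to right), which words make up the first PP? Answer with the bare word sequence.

beside each wooden ancient planet

Opening `[PP` markers occur at word positions 4, 14, 19; the first of these opens the constituent [PP beside each wooden ancient planet].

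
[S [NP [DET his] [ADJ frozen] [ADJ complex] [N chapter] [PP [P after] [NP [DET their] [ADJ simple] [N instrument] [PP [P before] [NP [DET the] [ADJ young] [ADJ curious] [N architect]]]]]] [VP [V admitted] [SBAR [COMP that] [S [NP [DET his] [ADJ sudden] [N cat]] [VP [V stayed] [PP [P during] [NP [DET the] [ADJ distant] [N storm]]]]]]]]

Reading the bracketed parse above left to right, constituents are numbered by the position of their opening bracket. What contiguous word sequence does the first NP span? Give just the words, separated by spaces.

In left-to-right order the NP constituents are "his frozen complex chapter after their simple instrument before the young curious architect"; "their simple instrument before the young curious architect"; "the young curious architect"; "his sudden cat"; "the distant storm". Number 1 is "his frozen complex chapter after their simple instrument before the young curious architect".

his frozen complex chapter after their simple instrument before the young curious architect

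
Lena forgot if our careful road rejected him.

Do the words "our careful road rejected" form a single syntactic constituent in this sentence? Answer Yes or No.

No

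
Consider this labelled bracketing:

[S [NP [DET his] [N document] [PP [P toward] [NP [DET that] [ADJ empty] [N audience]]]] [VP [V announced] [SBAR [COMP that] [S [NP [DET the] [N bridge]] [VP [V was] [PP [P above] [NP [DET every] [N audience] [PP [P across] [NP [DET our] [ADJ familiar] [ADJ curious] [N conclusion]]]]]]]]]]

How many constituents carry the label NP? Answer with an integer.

The NP constituents are: [NP his document toward that empty audience]; [NP that empty audience]; [NP the bridge]; [NP every audience across our familiar curious conclusion]; [NP our familiar curious conclusion]. Total: 5.

5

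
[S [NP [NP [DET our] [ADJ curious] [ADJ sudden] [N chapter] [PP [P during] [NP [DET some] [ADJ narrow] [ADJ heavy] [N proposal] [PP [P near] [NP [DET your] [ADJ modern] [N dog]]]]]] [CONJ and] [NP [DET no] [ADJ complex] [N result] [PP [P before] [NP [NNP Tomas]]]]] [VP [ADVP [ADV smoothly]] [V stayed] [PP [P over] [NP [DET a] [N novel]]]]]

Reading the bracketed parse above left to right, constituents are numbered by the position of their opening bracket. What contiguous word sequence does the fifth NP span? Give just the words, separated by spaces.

no complex result before Tomas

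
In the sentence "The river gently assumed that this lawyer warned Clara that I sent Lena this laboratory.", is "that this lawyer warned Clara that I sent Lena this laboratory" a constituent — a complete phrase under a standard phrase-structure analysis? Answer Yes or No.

Yes

These words form the whole subordinate clause headed by "that", so yes — one constituent.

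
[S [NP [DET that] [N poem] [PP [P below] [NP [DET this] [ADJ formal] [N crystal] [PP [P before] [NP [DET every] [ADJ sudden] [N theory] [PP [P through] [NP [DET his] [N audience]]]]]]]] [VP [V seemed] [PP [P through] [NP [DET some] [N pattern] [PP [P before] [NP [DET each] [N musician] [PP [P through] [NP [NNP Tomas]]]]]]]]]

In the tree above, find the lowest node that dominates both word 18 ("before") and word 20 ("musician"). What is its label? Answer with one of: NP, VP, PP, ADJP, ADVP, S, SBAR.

Both words fall inside [PP before each musician through Tomas] (words 18–22), and no smaller constituent contains them both. Label: PP.

PP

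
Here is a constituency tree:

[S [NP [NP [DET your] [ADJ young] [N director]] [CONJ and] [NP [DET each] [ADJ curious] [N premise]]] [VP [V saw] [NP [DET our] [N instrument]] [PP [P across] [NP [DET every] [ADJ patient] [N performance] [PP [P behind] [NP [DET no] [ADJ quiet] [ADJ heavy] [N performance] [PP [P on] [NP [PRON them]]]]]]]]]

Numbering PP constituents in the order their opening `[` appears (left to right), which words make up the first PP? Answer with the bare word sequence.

across every patient performance behind no quiet heavy performance on them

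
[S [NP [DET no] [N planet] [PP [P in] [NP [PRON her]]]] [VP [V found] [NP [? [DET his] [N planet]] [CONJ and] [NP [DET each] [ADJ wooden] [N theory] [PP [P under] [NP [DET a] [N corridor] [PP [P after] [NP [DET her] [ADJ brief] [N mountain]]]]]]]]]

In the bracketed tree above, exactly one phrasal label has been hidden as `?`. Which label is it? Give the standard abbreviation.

NP

Looking at what the `?` directly dominates — DET 'his', N 'planet' — this is a noun phrase (NP).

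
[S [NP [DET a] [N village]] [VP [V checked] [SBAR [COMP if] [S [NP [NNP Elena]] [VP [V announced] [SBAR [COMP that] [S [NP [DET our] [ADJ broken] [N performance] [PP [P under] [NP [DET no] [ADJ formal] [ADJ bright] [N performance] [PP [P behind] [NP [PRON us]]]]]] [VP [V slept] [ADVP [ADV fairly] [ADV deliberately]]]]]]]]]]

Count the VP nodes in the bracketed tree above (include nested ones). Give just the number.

3

Scanning left to right, an opening `[VP` appears at word positions 3, 6, 18 — 3 in total.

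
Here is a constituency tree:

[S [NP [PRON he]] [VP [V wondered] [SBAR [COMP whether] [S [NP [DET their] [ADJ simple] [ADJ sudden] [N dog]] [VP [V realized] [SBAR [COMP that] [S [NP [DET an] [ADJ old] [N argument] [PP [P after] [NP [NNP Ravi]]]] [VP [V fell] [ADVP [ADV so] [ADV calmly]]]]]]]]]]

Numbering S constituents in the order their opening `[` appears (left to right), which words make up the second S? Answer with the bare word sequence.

In left-to-right order the S constituents are "he wondered whether their simple sudden dog realized that an old argument after Ravi fell so calmly"; "their simple sudden dog realized that an old argument after Ravi fell so calmly"; "an old argument after Ravi fell so calmly". Number 2 is "their simple sudden dog realized that an old argument after Ravi fell so calmly".

their simple sudden dog realized that an old argument after Ravi fell so calmly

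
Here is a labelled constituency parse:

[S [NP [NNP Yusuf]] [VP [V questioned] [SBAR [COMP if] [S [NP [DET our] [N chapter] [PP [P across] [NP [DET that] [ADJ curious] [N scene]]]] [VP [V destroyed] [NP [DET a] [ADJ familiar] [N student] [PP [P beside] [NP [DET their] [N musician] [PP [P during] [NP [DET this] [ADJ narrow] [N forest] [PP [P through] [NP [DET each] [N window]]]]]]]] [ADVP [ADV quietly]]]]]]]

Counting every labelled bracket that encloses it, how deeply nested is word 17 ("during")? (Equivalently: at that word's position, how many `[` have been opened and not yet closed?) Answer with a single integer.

10

Path from the root down to the word: S → VP → SBAR → S → VP → NP → PP → NP → PP → P. That is 10 enclosing brackets.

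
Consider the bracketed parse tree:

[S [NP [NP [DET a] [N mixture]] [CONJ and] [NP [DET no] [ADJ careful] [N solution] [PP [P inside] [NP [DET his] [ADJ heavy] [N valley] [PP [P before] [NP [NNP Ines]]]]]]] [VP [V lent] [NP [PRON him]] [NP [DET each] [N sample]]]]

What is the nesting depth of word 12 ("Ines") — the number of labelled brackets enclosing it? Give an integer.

8

Path from the root down to the word: S → NP → NP → PP → NP → PP → NP → NNP. That is 8 enclosing brackets.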